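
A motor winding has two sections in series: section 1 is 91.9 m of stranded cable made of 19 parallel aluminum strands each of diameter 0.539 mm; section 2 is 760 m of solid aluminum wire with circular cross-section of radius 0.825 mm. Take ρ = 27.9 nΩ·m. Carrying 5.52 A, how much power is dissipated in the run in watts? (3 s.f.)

ρ = 27.9 nΩ·m = 2.79×10^-8 Ω·m
Section 1: A_strand = π(2.6950e-04)² = 2.282e-07 m²; R₁ = ρL/(N·A_s) = (2.79×10^-8)(91.9)/(19×2.282e-07) = 0.5914 Ω
Section 2: A = πr² = π(8.2500e-04 m)² = 2.138e-06 m²
R₂ = (2.79×10^-8)(760)/(2.138e-06) = 9.917 Ω
R = R₁ + R₂ = 10.51 Ω
P = I²R = (5.52)² × 10.51 = 320 W

320 W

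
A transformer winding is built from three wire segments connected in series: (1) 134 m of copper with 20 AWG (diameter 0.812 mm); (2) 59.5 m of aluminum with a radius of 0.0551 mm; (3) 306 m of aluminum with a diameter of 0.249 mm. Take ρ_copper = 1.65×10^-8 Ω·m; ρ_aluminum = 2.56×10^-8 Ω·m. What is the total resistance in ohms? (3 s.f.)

325 Ω

Seg 1: A = π(0.812/2 mm)² = π(4.0600e-04 m)² = 5.178e-07 m²
R_1 = (1.65×10^-8)(134)/(5.178e-07) = 4.27 Ω
Seg 2: A = πr² = π(5.5100e-05 m)² = 9.538e-09 m²
R_2 = (2.56×10^-8)(59.5)/(9.538e-09) = 159.7 Ω
Seg 3: A = π(d/2)² = π(1.2450e-04 m)² = 4.870e-08 m²
R_3 = (2.56×10^-8)(306)/(4.870e-08) = 160.9 Ω
R_total = R_1 + R_2 + R_3 = 325 Ω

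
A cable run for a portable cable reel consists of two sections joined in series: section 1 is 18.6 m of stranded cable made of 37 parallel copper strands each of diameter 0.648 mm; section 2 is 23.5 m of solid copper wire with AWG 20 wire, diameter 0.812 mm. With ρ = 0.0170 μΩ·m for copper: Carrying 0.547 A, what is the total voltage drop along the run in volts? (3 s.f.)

0.436 V

ρ = 0.0170 μΩ·m = 1.70×10^-8 Ω·m
Section 1: A_strand = π(3.2400e-04)² = 3.298e-07 m²; R₁ = ρL/(N·A_s) = (1.70×10^-8)(18.6)/(37×3.298e-07) = 0.02591 Ω
Section 2: A = π(0.812/2 mm)² = π(4.0600e-04 m)² = 5.178e-07 m²
R₂ = (1.70×10^-8)(23.5)/(5.178e-07) = 0.7715 Ω
R = R₁ + R₂ = 0.7974 Ω
V = IR = 0.547 × 0.7974 = 0.436 V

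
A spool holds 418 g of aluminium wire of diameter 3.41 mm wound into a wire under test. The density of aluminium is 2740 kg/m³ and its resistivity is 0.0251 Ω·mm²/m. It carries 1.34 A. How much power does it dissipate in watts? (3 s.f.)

0.0824 W

ρ = 0.0251 Ω·mm²/m = 2.51×10^-8 Ω·m
A = π(d/2)² = π(1.7050e-03 m)² = 9.1327e-06 m²
L = m/(density·A) = 0.418/(2740×9.1327e-06) = 16.7 m
R = ρL/A = (2.51×10^-8)(16.7)/(9.1327e-06) = 0.04591 Ω
P = I²R = (1.34)² × 0.04591 = 0.0824 W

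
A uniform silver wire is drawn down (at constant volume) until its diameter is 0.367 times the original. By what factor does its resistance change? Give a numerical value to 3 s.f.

Volume constant ⇒ L' = L/r² with r = 0.367. R' = ρL'/A' = ρ(L/r²)/(πr²d₀²/4) = R/r⁴.
Factor = 55.1

55.1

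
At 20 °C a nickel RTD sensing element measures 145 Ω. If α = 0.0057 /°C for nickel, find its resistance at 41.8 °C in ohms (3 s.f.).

ΔT = 41.8 − 20 = 21.8 °C
R = R₀(1 + αΔT) = 145 × (1 + 0.0057×21.8) = 145 × 1.124 = 163 Ω

163 Ω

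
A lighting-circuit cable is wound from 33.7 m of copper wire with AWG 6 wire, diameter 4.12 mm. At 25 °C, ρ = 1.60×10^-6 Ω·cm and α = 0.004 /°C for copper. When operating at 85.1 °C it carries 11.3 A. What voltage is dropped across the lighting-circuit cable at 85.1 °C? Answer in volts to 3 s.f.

0.567 V

ρ = 1.60×10^-6 Ω·cm = 1.60×10^-8 Ω·m
A = π(4.12/2 mm)² = π(2.0600e-03 m)² = 1.333e-05 m²
R₍25₎ = ρL/A = (1.60×10^-8)(33.7)/(1.333e-05) = 0.04045 Ω
R₍85.1₎ = R₍25₎(1 + αΔT) = 0.04045 × (1 + 0.004×60.1) = 0.05017 Ω
V = IR = 11.3 × 0.05017 = 0.567 V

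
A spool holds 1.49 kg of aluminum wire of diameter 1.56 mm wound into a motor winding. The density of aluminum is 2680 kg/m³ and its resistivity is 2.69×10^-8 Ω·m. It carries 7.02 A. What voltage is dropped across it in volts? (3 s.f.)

A = π(d/2)² = π(7.8000e-04 m)² = 1.9113e-06 m²
L = m/(density·A) = 1.49/(2680×1.9113e-06) = 290.9 m
R = ρL/A = (2.69×10^-8)(290.9)/(1.9113e-06) = 4.094 Ω
V = IR = 7.02 × 4.094 = 28.7 V

28.7 V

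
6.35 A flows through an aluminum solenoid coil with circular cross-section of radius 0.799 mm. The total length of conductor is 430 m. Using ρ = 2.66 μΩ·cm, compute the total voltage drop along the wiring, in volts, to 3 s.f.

ρ = 2.66 μΩ·cm = 2.66×10^-8 Ω·m
A = πr² = π(7.9900e-04 m)² = 2.006e-06 m²
R = ρL/A = (2.66×10^-8)(430)/(2.006e-06) = 5.703 Ω
V = IR = 6.35 × 5.703 = 36.2 V

36.2 V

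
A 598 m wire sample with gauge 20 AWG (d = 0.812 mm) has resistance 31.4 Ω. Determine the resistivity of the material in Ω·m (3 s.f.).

2.72×10^-8 Ω·m

A = π(0.812/2 mm)² = π(4.0600e-04 m)² = 5.178e-07 m²
ρ = RA/L = (31.4)(5.178e-07)/(598) = 2.72×10^-8 Ω·m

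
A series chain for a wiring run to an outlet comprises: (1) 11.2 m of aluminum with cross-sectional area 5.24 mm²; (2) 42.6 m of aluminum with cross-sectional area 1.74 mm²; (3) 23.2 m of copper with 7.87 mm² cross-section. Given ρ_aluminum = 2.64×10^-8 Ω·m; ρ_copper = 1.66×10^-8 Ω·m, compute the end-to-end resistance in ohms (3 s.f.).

Seg 1: A = 5.24 mm² = 5.240e-06 m²
R_1 = (2.64×10^-8)(11.2)/(5.240e-06) = 0.05643 Ω
Seg 2: A = 1.74 mm² = 1.740e-06 m²
R_2 = (2.64×10^-8)(42.6)/(1.740e-06) = 0.6463 Ω
Seg 3: A = 7.87 mm² = 7.870e-06 m²
R_3 = (1.66×10^-8)(23.2)/(7.870e-06) = 0.04894 Ω
R_total = R_1 + R_2 + R_3 = 0.752 Ω

0.752 Ω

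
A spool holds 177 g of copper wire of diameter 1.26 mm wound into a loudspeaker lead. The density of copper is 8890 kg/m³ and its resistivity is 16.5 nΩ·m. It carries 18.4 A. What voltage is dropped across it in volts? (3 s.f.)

3.89 V

ρ = 16.5 nΩ·m = 1.65×10^-8 Ω·m
A = π(d/2)² = π(6.3000e-04 m)² = 1.2469e-06 m²
L = m/(density·A) = 0.177/(8890×1.2469e-06) = 15.97 m
R = ρL/A = (1.65×10^-8)(15.97)/(1.2469e-06) = 0.2113 Ω
V = IR = 18.4 × 0.2113 = 3.89 V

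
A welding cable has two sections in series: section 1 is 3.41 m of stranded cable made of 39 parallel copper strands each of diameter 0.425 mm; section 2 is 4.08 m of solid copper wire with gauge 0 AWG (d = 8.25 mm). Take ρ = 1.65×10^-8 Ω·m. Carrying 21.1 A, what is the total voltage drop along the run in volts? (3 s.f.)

0.241 V

Section 1: A_strand = π(2.1250e-04)² = 1.419e-07 m²; R₁ = ρL/(N·A_s) = (1.65×10^-8)(3.41)/(39×1.419e-07) = 0.01017 Ω
Section 2: A = π(8.25/2 mm)² = π(4.1250e-03 m)² = 5.346e-05 m²
R₂ = (1.65×10^-8)(4.08)/(5.346e-05) = 0.001259 Ω
R = R₁ + R₂ = 0.01143 Ω
V = IR = 21.1 × 0.01143 = 0.241 V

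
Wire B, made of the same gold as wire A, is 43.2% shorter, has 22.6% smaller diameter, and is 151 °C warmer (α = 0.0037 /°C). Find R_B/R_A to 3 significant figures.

1.48

R ∝ ρL/d² with ρ ∝ (1+αΔT), so R_B/R_A = (1 − 43.2/100) × (1 − 22.6/100)⁻² × (1 + 0.0037×151)
= 0.568 × 1.669 × 1.559 = 1.48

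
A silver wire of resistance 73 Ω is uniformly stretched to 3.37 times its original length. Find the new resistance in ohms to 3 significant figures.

829 Ω

Volume constant ⇒ A' = A/k with k = 3.37. R' = ρ(kL)/(A/k) = k²R.
R' = 11.36 × 73 = 829 Ω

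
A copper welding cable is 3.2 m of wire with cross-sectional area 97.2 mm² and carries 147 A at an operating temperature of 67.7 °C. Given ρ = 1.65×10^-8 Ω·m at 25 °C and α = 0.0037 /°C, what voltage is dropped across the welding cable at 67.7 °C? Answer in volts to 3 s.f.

0.0925 V

A = 97.2 mm² = 9.720e-05 m²
R₍25₎ = ρL/A = (1.65×10^-8)(3.2)/(9.720e-05) = 5.432×10^-4 Ω
R₍67.7₎ = R₍25₎(1 + αΔT) = 5.432×10^-4 × (1 + 0.0037×42.7) = 6.290×10^-4 Ω
V = IR = 147 × 6.290×10^-4 = 0.0925 V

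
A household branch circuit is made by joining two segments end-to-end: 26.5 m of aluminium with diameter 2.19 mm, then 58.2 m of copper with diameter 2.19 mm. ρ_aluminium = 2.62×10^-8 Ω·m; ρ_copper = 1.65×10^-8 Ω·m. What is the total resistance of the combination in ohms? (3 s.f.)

Segment 1: A = π(d/2)² = π(1.0950e-03 m)² = 3.767e-06 m²
R₁ = ρL/A = (2.62×10^-8)(26.5)/(3.767e-06) = 0.1843 Ω
R₂ = (1.65×10^-8)(58.2)/(3.767e-06) = 0.2549 Ω
R = R₁ + R₂ = 0.439 Ω

0.439 Ω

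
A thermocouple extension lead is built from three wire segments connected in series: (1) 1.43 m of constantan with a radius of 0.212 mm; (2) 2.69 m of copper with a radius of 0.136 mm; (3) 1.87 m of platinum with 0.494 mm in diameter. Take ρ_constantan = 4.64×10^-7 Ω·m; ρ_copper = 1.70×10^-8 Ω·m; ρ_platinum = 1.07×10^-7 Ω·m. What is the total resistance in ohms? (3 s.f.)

Seg 1: A = πr² = π(2.1200e-04 m)² = 1.412e-07 m²
R_1 = (4.64×10^-7)(1.43)/(1.412e-07) = 4.699 Ω
Seg 2: A = πr² = π(1.3600e-04 m)² = 5.811e-08 m²
R_2 = (1.70×10^-8)(2.69)/(5.811e-08) = 0.787 Ω
Seg 3: A = π(d/2)² = π(2.4700e-04 m)² = 1.917e-07 m²
R_3 = (1.07×10^-7)(1.87)/(1.917e-07) = 1.044 Ω
R_total = R_1 + R_2 + R_3 = 6.53 Ω

6.53 Ω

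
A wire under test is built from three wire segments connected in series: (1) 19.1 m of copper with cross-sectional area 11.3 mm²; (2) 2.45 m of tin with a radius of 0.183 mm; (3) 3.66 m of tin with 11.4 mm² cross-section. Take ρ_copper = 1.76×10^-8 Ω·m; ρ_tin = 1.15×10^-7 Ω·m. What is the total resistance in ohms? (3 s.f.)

Seg 1: A = 11.3 mm² = 1.130e-05 m²
R_1 = (1.76×10^-8)(19.1)/(1.130e-05) = 0.02975 Ω
Seg 2: A = πr² = π(1.8300e-04 m)² = 1.052e-07 m²
R_2 = (1.15×10^-7)(2.45)/(1.052e-07) = 2.678 Ω
Seg 3: A = 11.4 mm² = 1.140e-05 m²
R_3 = (1.15×10^-7)(3.66)/(1.140e-05) = 0.03692 Ω
R_total = R_1 + R_2 + R_3 = 2.74 Ω

2.74 Ω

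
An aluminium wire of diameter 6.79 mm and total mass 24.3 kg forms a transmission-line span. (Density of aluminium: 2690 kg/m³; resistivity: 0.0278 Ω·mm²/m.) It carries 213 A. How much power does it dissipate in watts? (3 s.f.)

8690 W

ρ = 0.0278 Ω·mm²/m = 2.78×10^-8 Ω·m
A = π(d/2)² = π(3.3950e-03 m)² = 3.6210e-05 m²
L = m/(density·A) = 24.3/(2690×3.6210e-05) = 249.5 m
R = ρL/A = (2.78×10^-8)(249.5)/(3.6210e-05) = 0.1915 Ω
P = I²R = (213)² × 0.1915 = 8690 W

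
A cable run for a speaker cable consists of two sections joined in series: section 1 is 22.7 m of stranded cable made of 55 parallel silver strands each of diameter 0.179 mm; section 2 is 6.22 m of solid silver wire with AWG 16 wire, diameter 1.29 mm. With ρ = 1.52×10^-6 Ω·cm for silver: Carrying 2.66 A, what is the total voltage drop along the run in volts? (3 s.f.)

0.856 V

ρ = 1.52×10^-6 Ω·cm = 1.52×10^-8 Ω·m
Section 1: A_strand = π(8.9500e-05)² = 2.516e-08 m²; R₁ = ρL/(N·A_s) = (1.52×10^-8)(22.7)/(55×2.516e-08) = 0.2493 Ω
Section 2: A = π(1.29/2 mm)² = π(6.4500e-04 m)² = 1.307e-06 m²
R₂ = (1.52×10^-8)(6.22)/(1.307e-06) = 0.07234 Ω
R = R₁ + R₂ = 0.3216 Ω
V = IR = 2.66 × 0.3216 = 0.856 V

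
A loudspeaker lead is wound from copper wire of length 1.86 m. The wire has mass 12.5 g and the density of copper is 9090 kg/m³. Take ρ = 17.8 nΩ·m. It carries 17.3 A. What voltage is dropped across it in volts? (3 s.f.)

ρ = 17.8 nΩ·m = 1.78×10^-8 Ω·m
A = m/(density·L) = 0.0125/(9090×1.86) = 7.3932e-07 m²
R = ρL/A = (1.78×10^-8)(1.86)/(7.3932e-07) = 0.04478 Ω
V = IR = 17.3 × 0.04478 = 0.775 V

0.775 V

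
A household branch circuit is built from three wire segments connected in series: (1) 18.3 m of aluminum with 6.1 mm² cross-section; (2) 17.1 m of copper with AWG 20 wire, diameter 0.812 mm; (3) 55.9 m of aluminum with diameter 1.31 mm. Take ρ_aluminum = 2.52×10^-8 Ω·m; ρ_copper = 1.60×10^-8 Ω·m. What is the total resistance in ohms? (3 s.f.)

1.65 Ω

Seg 1: A = 6.1 mm² = 6.100e-06 m²
R_1 = (2.52×10^-8)(18.3)/(6.100e-06) = 0.0756 Ω
Seg 2: A = π(0.812/2 mm)² = π(4.0600e-04 m)² = 5.178e-07 m²
R_2 = (1.60×10^-8)(17.1)/(5.178e-07) = 0.5283 Ω
Seg 3: A = π(d/2)² = π(6.5500e-04 m)² = 1.348e-06 m²
R_3 = (2.52×10^-8)(55.9)/(1.348e-06) = 1.045 Ω
R_total = R_1 + R_2 + R_3 = 1.65 Ω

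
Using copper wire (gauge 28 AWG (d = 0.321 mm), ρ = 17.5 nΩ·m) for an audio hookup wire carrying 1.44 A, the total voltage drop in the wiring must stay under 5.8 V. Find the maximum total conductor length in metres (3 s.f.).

ρ = 17.5 nΩ·m = 1.75×10^-8 Ω·m
A = π(0.321/2 mm)² = π(1.6050e-04 m)² = 8.093e-08 m²
L_max = V_max·A/(1·ρI) = (5.8)(8.093e-08)/(1.75×10^-8×1.44) = 18.6 m

18.6 m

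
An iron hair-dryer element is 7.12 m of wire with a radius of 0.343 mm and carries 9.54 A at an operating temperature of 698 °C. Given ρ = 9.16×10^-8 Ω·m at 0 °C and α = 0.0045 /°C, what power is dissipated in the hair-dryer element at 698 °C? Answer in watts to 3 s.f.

665 W

A = πr² = π(3.4300e-04 m)² = 3.696e-07 m²
R₍0₎ = ρL/A = (9.16×10^-8)(7.12)/(3.696e-07) = 1.765 Ω
R₍698₎ = R₍0₎(1 + αΔT) = 1.765 × (1 + 0.0045×698) = 7.307 Ω
P = I²R = (9.54)² × 7.307 = 665 W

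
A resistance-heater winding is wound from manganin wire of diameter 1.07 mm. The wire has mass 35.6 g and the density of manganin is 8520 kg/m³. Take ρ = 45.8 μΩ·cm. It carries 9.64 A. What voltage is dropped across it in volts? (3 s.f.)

22.8 V

ρ = 45.8 μΩ·cm = 4.58×10^-7 Ω·m
A = π(d/2)² = π(5.3500e-04 m)² = 8.9920e-07 m²
L = m/(density·A) = 0.0356/(8520×8.9920e-07) = 4.647 m
R = ρL/A = (4.58×10^-7)(4.647)/(8.9920e-07) = 2.367 Ω
V = IR = 9.64 × 2.367 = 22.8 V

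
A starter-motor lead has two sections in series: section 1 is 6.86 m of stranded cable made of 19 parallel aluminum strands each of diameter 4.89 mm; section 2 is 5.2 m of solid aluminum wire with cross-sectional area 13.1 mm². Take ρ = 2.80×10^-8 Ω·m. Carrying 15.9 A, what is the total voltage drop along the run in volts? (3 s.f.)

Section 1: A_strand = π(2.4450e-03)² = 1.878e-05 m²; R₁ = ρL/(N·A_s) = (2.80×10^-8)(6.86)/(19×1.878e-05) = 5.383×10^-4 Ω
Section 2: A = 13.1 mm² = 1.310e-05 m²
R₂ = (2.80×10^-8)(5.2)/(1.310e-05) = 0.01111 Ω
R = R₁ + R₂ = 0.01165 Ω
V = IR = 15.9 × 0.01165 = 0.185 V

0.185 V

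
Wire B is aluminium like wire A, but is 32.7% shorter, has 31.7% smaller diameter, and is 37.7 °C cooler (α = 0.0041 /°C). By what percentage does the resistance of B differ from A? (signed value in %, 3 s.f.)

22.0%

R ∝ ρL/d² with ρ ∝ (1+αΔT), so R_B/R_A = (1 − 32.7/100) × (1 − 31.7/100)⁻² × (1 − 0.0041×37.7)
= 0.673 × 2.144 × 0.8454 = 1.22
(R_B − R_A)/R_A = 1.22 − 1 = 22.0%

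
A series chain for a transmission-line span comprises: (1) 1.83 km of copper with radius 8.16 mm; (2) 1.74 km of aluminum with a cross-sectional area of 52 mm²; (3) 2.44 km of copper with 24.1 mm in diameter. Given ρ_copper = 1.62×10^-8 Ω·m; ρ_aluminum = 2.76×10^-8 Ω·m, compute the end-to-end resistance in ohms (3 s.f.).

Seg 1: A = πr² = π(8.1600e-03 m)² = 2.092e-04 m²
R_1 = (1.62×10^-8)(1830)/(2.092e-04) = 0.1417 Ω
Seg 2: A = 52 mm² = 5.200e-05 m²
R_2 = (2.76×10^-8)(1740)/(5.200e-05) = 0.9235 Ω
Seg 3: A = π(d/2)² = π(1.2050e-02 m)² = 4.562e-04 m²
R_3 = (1.62×10^-8)(2440)/(4.562e-04) = 0.08665 Ω
R_total = R_1 + R_2 + R_3 = 1.15 Ω

1.15 Ω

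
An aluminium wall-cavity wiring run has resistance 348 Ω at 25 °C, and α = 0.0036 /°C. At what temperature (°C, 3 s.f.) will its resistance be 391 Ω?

R = R₀(1 + α(T − T₀)) ⇒ T = T₀ + (R/R₀ − 1)/α
T = 25 + (391/348 − 1)/0.0036 = 25 + (0.1236)/0.0036 = 59.3 °C

59.3 °C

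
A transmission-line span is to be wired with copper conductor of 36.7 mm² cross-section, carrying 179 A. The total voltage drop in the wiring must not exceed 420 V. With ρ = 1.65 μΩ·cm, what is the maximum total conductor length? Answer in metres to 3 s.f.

ρ = 1.65 μΩ·cm = 1.65×10^-8 Ω·m
A = 36.7 mm² = 3.670e-05 m²
L_max = V_max·A/(1·ρI) = (420)(3.670e-05)/(1.65×10^-8×179) = 5220 m

5220 m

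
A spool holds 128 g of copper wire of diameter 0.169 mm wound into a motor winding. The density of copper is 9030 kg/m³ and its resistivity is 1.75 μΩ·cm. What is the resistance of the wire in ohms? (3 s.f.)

493 Ω

ρ = 1.75 μΩ·cm = 1.75×10^-8 Ω·m
A = π(d/2)² = π(8.4500e-05 m)² = 2.2432e-08 m²
L = m/(density·A) = 0.128/(9030×2.2432e-08) = 631.9 m
R = ρL/A = (1.75×10^-8)(631.9)/(2.2432e-08) = 493 Ω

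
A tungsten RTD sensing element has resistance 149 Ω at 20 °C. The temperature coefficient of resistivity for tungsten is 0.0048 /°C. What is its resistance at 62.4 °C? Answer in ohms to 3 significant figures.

179 Ω

ΔT = 62.4 − 20 = 42.4 °C
R = R₀(1 + αΔT) = 149 × (1 + 0.0048×42.4) = 149 × 1.204 = 179 Ω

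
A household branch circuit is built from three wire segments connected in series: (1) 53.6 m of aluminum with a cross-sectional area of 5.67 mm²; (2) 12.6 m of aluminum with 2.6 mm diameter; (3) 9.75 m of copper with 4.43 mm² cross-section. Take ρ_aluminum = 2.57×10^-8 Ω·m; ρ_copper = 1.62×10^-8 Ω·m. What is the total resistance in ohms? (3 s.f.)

Seg 1: A = 5.67 mm² = 5.670e-06 m²
R_1 = (2.57×10^-8)(53.6)/(5.670e-06) = 0.2429 Ω
Seg 2: A = π(d/2)² = π(1.3000e-03 m)² = 5.309e-06 m²
R_2 = (2.57×10^-8)(12.6)/(5.309e-06) = 0.06099 Ω
Seg 3: A = 4.43 mm² = 4.430e-06 m²
R_3 = (1.62×10^-8)(9.75)/(4.430e-06) = 0.03565 Ω
R_total = R_1 + R_2 + R_3 = 0.340 Ω

0.340 Ω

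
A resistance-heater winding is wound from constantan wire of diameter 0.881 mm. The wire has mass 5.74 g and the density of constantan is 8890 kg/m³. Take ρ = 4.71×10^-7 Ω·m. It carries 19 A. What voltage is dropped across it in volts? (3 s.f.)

A = π(d/2)² = π(4.4050e-04 m)² = 6.0960e-07 m²
L = m/(density·A) = 0.00574/(8890×6.0960e-07) = 1.059 m
R = ρL/A = (4.71×10^-7)(1.059)/(6.0960e-07) = 0.8184 Ω
V = IR = 19 × 0.8184 = 15.5 V

15.5 V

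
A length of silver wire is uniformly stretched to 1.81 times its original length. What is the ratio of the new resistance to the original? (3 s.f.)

Volume constant ⇒ A' = A/k with k = 1.81. R' = ρ(kL)/(A/k) = k²R.
Factor = 3.28

3.28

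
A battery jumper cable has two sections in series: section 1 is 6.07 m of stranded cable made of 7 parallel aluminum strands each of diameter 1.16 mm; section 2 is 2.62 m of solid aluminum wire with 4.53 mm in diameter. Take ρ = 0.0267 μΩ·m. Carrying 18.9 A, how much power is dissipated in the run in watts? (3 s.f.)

9.38 W

ρ = 0.0267 μΩ·m = 2.67×10^-8 Ω·m
Section 1: A_strand = π(5.8000e-04)² = 1.057e-06 m²; R₁ = ρL/(N·A_s) = (2.67×10^-8)(6.07)/(7×1.057e-06) = 0.02191 Ω
Section 2: A = π(d/2)² = π(2.2650e-03 m)² = 1.612e-05 m²
R₂ = (2.67×10^-8)(2.62)/(1.612e-05) = 0.00434 Ω
R = R₁ + R₂ = 0.02625 Ω
P = I²R = (18.9)² × 0.02625 = 9.38 W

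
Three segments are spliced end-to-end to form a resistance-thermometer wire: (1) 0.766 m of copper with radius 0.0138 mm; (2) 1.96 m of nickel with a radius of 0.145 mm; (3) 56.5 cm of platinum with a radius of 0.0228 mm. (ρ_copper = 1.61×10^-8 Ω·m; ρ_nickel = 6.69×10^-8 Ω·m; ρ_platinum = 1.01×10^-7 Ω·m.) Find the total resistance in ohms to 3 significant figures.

Seg 1: A = πr² = π(1.3800e-05 m)² = 5.983e-10 m²
R_1 = (1.61×10^-8)(0.766)/(5.983e-10) = 20.61 Ω
Seg 2: A = πr² = π(1.4500e-04 m)² = 6.605e-08 m²
R_2 = (6.69×10^-8)(1.96)/(6.605e-08) = 1.985 Ω
Seg 3: A = πr² = π(2.2800e-05 m)² = 1.633e-09 m²
R_3 = (1.01×10^-7)(0.565)/(1.633e-09) = 34.94 Ω
R_total = R_1 + R_2 + R_3 = 57.5 Ω

57.5 Ω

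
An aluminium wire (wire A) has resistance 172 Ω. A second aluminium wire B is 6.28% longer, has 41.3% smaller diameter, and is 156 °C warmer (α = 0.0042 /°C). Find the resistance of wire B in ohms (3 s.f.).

878 Ω

R ∝ ρL/d² with ρ ∝ (1+αΔT), so R_B/R_A = (1 + 6.28/100) × (1 − 41.3/100)⁻² × (1 + 0.0042×156)
= 1.063 × 2.902 × 1.655 = 5.105
R_B = 5.105 × 172 = 878 Ω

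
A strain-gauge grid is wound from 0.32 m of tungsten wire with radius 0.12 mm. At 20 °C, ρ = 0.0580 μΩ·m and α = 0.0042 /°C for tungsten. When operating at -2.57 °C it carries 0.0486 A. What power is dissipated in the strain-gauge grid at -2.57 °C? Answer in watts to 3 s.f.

ρ = 0.0580 μΩ·m = 5.80×10^-8 Ω·m
A = πr² = π(1.2000e-04 m)² = 4.524e-08 m²
R₍20₎ = ρL/A = (5.80×10^-8)(0.32)/(4.524e-08) = 0.4103 Ω
R₍-2.57₎ = R₍20₎(1 + αΔT) = 0.4103 × (1 + 0.0042×-22.6) = 0.3714 Ω
P = I²R = (0.0486)² × 0.3714 = 8.77×10^-4 W

8.77×10^-4 W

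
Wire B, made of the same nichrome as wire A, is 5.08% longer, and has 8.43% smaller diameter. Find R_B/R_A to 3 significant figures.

R ∝ L/d², so R_B/R_A = (1 + 5.08/100) × (1 − 8.43/100)⁻²
= 1.051 × 1.193 = 1.25

1.25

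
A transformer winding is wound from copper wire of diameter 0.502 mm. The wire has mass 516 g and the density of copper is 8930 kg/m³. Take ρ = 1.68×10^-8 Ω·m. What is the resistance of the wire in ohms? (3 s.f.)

24.8 Ω

A = π(d/2)² = π(2.5100e-04 m)² = 1.9792e-07 m²
L = m/(density·A) = 0.516/(8930×1.9792e-07) = 291.9 m
R = ρL/A = (1.68×10^-8)(291.9)/(1.9792e-07) = 24.8 Ω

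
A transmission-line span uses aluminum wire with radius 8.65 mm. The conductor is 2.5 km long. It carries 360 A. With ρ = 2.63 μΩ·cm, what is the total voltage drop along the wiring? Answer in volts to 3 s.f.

ρ = 2.63 μΩ·cm = 2.63×10^-8 Ω·m
A = πr² = π(8.6500e-03 m)² = 2.351e-04 m²
R = ρL/A = (2.63×10^-8)(2500)/(2.351e-04) = 0.2797 Ω
V = IR = 360 × 0.2797 = 101 V

101 V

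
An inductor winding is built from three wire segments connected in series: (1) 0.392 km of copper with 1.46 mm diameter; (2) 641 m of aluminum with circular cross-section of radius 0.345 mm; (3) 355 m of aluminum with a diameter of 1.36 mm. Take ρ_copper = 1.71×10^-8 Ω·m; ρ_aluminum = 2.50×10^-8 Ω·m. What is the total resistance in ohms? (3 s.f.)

Seg 1: A = π(d/2)² = π(7.3000e-04 m)² = 1.674e-06 m²
R_1 = (1.71×10^-8)(392)/(1.674e-06) = 4.004 Ω
Seg 2: A = πr² = π(3.4500e-04 m)² = 3.739e-07 m²
R_2 = (2.50×10^-8)(641)/(3.739e-07) = 42.86 Ω
Seg 3: A = π(d/2)² = π(6.8000e-04 m)² = 1.453e-06 m²
R_3 = (2.50×10^-8)(355)/(1.453e-06) = 6.109 Ω
R_total = R_1 + R_2 + R_3 = 53.0 Ω

53.0 Ω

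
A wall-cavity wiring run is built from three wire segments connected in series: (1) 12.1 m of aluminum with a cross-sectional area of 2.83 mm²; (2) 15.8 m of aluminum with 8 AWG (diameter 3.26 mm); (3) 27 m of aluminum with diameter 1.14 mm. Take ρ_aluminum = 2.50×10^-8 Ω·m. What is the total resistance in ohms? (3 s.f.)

Seg 1: A = 2.83 mm² = 2.830e-06 m²
R_1 = (2.50×10^-8)(12.1)/(2.830e-06) = 0.1069 Ω
Seg 2: A = π(3.26/2 mm)² = π(1.6300e-03 m)² = 8.347e-06 m²
R_2 = (2.50×10^-8)(15.8)/(8.347e-06) = 0.04732 Ω
Seg 3: A = π(d/2)² = π(5.7000e-04 m)² = 1.021e-06 m²
R_3 = (2.50×10^-8)(27)/(1.021e-06) = 0.6613 Ω
R_total = R_1 + R_2 + R_3 = 0.816 Ω

0.816 Ω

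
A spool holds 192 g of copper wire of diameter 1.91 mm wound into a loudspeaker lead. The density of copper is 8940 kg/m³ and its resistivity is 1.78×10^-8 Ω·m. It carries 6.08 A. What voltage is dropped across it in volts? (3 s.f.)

A = π(d/2)² = π(9.5500e-04 m)² = 2.8652e-06 m²
L = m/(density·A) = 0.192/(8940×2.8652e-06) = 7.496 m
R = ρL/A = (1.78×10^-8)(7.496)/(2.8652e-06) = 0.04657 Ω
V = IR = 6.08 × 0.04657 = 0.283 V

0.283 V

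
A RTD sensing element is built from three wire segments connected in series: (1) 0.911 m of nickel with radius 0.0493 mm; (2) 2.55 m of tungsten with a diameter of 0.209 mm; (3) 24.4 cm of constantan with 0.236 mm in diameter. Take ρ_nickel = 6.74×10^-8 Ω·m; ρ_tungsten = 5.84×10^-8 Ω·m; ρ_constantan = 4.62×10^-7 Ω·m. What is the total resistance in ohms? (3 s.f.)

15.0 Ω

Seg 1: A = πr² = π(4.9300e-05 m)² = 7.636e-09 m²
R_1 = (6.74×10^-8)(0.911)/(7.636e-09) = 8.041 Ω
Seg 2: A = π(d/2)² = π(1.0450e-04 m)² = 3.431e-08 m²
R_2 = (5.84×10^-8)(2.55)/(3.431e-08) = 4.341 Ω
Seg 3: A = π(d/2)² = π(1.1800e-04 m)² = 4.374e-08 m²
R_3 = (4.62×10^-7)(0.244)/(4.374e-08) = 2.577 Ω
R_total = R_1 + R_2 + R_3 = 15.0 Ω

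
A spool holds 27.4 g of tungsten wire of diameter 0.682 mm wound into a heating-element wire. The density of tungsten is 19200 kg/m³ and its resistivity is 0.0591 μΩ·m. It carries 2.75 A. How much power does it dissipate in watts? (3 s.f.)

ρ = 0.0591 μΩ·m = 5.91×10^-8 Ω·m
A = π(d/2)² = π(3.4100e-04 m)² = 3.6531e-07 m²
L = m/(density·A) = 0.0274/(19200×3.6531e-07) = 3.907 m
R = ρL/A = (5.91×10^-8)(3.907)/(3.6531e-07) = 0.632 Ω
P = I²R = (2.75)² × 0.632 = 4.78 W

4.78 W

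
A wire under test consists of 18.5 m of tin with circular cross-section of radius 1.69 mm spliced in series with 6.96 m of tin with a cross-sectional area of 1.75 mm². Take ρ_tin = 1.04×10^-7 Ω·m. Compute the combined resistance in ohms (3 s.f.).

Segment 1: A = πr² = π(1.6900e-03 m)² = 8.973e-06 m²
R₁ = ρL/A = (1.04×10^-7)(18.5)/(8.973e-06) = 0.2144 Ω
Segment 2: A = 1.75 mm² = 1.750e-06 m²
R₂ = (1.04×10^-7)(6.96)/(1.750e-06) = 0.4136 Ω
R = R₁ + R₂ = 0.628 Ω

0.628 Ω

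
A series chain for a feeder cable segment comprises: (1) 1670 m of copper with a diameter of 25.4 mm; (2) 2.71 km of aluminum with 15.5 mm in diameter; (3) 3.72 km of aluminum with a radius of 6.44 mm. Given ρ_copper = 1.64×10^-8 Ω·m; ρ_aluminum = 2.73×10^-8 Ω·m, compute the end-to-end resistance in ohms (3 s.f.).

1.23 Ω

Seg 1: A = π(d/2)² = π(1.2700e-02 m)² = 5.067e-04 m²
R_1 = (1.64×10^-8)(1670)/(5.067e-04) = 0.05405 Ω
Seg 2: A = π(d/2)² = π(7.7500e-03 m)² = 1.887e-04 m²
R_2 = (2.73×10^-8)(2710)/(1.887e-04) = 0.3921 Ω
Seg 3: A = πr² = π(6.4400e-03 m)² = 1.303e-04 m²
R_3 = (2.73×10^-8)(3720)/(1.303e-04) = 0.7794 Ω
R_total = R_1 + R_2 + R_3 = 1.23 Ω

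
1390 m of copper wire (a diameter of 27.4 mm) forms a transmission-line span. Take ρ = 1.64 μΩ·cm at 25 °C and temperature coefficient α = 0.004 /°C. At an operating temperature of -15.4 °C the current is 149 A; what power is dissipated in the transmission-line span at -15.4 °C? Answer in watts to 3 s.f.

ρ = 1.64 μΩ·cm = 1.64×10^-8 Ω·m
A = π(d/2)² = π(1.3700e-02 m)² = 5.896e-04 m²
R₍25₎ = ρL/A = (1.64×10^-8)(1390)/(5.896e-04) = 0.03866 Ω
R₍-15.4₎ = R₍25₎(1 + αΔT) = 0.03866 × (1 + 0.004×-40.4) = 0.03241 Ω
P = I²R = (149)² × 0.03241 = 720 W

720 W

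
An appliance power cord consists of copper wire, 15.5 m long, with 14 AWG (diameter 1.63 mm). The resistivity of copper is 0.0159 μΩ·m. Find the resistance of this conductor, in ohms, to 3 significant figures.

ρ = 0.0159 μΩ·m = 1.59×10^-8 Ω·m
A = π(1.63/2 mm)² = π(8.1500e-04 m)² = 2.087e-06 m²
R = ρL/A = (1.59×10^-8)(15.5 m)/(2.087e-06 m²) = 0.118 Ω

0.118 Ω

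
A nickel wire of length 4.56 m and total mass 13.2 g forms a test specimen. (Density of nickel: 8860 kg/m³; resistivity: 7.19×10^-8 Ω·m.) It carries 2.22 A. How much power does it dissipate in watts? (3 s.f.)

A = m/(density·L) = 0.0132/(8860×4.56) = 3.2672e-07 m²
R = ρL/A = (7.19×10^-8)(4.56)/(3.2672e-07) = 1.004 Ω
P = I²R = (2.22)² × 1.004 = 4.95 W

4.95 W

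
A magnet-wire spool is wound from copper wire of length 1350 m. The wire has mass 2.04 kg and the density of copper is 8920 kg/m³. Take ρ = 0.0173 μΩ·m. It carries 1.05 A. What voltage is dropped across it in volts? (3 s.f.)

145 V

ρ = 0.0173 μΩ·m = 1.73×10^-8 Ω·m
A = m/(density·L) = 2.04/(8920×1350) = 1.6941e-07 m²
R = ρL/A = (1.73×10^-8)(1350)/(1.6941e-07) = 137.9 Ω
V = IR = 1.05 × 137.9 = 145 V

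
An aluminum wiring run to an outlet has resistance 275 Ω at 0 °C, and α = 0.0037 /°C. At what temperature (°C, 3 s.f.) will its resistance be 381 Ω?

R = R₀(1 + α(T − T₀)) ⇒ T = T₀ + (R/R₀ − 1)/α
T = 0 + (381/275 − 1)/0.0037 = 0 + (0.3855)/0.0037 = 104 °C

104 °C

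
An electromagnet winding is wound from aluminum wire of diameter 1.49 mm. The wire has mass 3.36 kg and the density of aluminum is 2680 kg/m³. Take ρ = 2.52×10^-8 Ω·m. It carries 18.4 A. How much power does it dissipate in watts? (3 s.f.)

3520 W

A = π(d/2)² = π(7.4500e-04 m)² = 1.7437e-06 m²
L = m/(density·A) = 3.36/(2680×1.7437e-06) = 719 m
R = ρL/A = (2.52×10^-8)(719)/(1.7437e-06) = 10.39 Ω
P = I²R = (18.4)² × 10.39 = 3520 W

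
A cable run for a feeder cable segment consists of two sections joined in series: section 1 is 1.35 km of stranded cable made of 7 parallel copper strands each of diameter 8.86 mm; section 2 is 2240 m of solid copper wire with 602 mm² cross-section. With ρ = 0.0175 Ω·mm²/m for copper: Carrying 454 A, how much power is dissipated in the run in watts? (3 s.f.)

ρ = 0.0175 Ω·mm²/m = 1.75×10^-8 Ω·m
Section 1: A_strand = π(4.4300e-03)² = 6.165e-05 m²; R₁ = ρL/(N·A_s) = (1.75×10^-8)(1350)/(7×6.165e-05) = 0.05474 Ω
Section 2: A = 602 mm² = 6.020e-04 m²
R₂ = (1.75×10^-8)(2240)/(6.020e-04) = 0.06512 Ω
R = R₁ + R₂ = 0.1199 Ω
P = I²R = (454)² × 0.1199 = 24700 W

24700 W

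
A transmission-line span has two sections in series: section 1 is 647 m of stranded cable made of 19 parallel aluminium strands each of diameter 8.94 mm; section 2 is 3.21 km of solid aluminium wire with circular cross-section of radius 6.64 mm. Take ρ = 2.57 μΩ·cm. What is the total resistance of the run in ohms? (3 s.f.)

0.610 Ω

ρ = 2.57 μΩ·cm = 2.57×10^-8 Ω·m
Section 1: A_strand = π(4.4700e-03)² = 6.277e-05 m²; R₁ = ρL/(N·A_s) = (2.57×10^-8)(647)/(19×6.277e-05) = 0.01394 Ω
Section 2: A = πr² = π(6.6400e-03 m)² = 1.385e-04 m²
R₂ = (2.57×10^-8)(3210)/(1.385e-04) = 0.5956 Ω
R = R₁ + R₂ = 0.610 Ω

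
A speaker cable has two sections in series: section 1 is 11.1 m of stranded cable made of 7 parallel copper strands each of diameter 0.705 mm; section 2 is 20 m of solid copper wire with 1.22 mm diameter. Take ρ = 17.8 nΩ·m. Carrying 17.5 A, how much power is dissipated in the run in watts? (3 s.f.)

115 W

ρ = 17.8 nΩ·m = 1.78×10^-8 Ω·m
Section 1: A_strand = π(3.5250e-04)² = 3.904e-07 m²; R₁ = ρL/(N·A_s) = (1.78×10^-8)(11.1)/(7×3.904e-07) = 0.07231 Ω
Section 2: A = π(d/2)² = π(6.1000e-04 m)² = 1.169e-06 m²
R₂ = (1.78×10^-8)(20)/(1.169e-06) = 0.3045 Ω
R = R₁ + R₂ = 0.3768 Ω
P = I²R = (17.5)² × 0.3768 = 115 W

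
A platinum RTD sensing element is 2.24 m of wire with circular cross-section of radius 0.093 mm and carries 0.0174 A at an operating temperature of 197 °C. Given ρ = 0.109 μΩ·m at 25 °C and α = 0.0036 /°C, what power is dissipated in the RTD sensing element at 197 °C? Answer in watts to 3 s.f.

ρ = 0.109 μΩ·m = 1.09×10^-7 Ω·m
A = πr² = π(9.3000e-05 m)² = 2.717e-08 m²
R₍25₎ = ρL/A = (1.09×10^-7)(2.24)/(2.717e-08) = 8.986 Ω
R₍197₎ = R₍25₎(1 + αΔT) = 8.986 × (1 + 0.0036×172) = 14.55 Ω
P = I²R = (0.0174)² × 14.55 = 0.00441 W

0.00441 W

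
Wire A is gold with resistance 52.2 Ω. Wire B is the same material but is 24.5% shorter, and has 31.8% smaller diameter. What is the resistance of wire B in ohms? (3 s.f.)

R ∝ L/d², so R_B/R_A = (1 − 24.5/100) × (1 − 31.8/100)⁻²
= 0.755 × 2.15 = 1.623
R_B = 1.623 × 52.2 = 84.7 Ω

84.7 Ω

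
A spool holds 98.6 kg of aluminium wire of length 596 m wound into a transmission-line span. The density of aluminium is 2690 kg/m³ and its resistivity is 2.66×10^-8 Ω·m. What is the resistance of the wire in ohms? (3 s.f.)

A = m/(density·L) = 98.6/(2690×596) = 6.1500e-05 m²
R = ρL/A = (2.66×10^-8)(596)/(6.1500e-05) = 0.258 Ω

0.258 Ω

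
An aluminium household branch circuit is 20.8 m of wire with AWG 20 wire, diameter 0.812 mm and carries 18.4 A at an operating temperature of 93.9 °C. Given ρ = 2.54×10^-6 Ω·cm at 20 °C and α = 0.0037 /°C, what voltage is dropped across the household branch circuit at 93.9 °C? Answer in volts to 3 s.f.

23.9 V

ρ = 2.54×10^-6 Ω·cm = 2.54×10^-8 Ω·m
A = π(0.812/2 mm)² = π(4.0600e-04 m)² = 5.178e-07 m²
R₍20₎ = ρL/A = (2.54×10^-8)(20.8)/(5.178e-07) = 1.02 Ω
R₍93.9₎ = R₍20₎(1 + αΔT) = 1.02 × (1 + 0.0037×73.9) = 1.299 Ω
V = IR = 18.4 × 1.299 = 23.9 V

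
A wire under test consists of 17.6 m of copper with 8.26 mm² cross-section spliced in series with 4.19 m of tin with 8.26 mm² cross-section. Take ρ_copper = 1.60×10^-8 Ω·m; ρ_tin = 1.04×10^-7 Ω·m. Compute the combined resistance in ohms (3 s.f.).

0.0868 Ω

Segment 1: A = 8.26 mm² = 8.260e-06 m²
R₁ = ρL/A = (1.60×10^-8)(17.6)/(8.260e-06) = 0.03409 Ω
R₂ = (1.04×10^-7)(4.19)/(8.260e-06) = 0.05276 Ω
R = R₁ + R₂ = 0.0868 Ω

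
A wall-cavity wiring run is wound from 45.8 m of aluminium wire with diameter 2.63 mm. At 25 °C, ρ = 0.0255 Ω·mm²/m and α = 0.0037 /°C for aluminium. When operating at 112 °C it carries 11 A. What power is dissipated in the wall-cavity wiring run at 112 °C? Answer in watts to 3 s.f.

ρ = 0.0255 Ω·mm²/m = 2.55×10^-8 Ω·m
A = π(d/2)² = π(1.3150e-03 m)² = 5.433e-06 m²
R₍25₎ = ρL/A = (2.55×10^-8)(45.8)/(5.433e-06) = 0.215 Ω
R₍112₎ = R₍25₎(1 + αΔT) = 0.215 × (1 + 0.0037×87) = 0.2842 Ω
P = I²R = (11)² × 0.2842 = 34.4 W

34.4 W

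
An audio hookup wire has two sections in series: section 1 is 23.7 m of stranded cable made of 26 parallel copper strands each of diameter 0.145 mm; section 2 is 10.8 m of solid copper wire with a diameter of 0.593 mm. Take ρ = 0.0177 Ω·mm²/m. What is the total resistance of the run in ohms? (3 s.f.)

ρ = 0.0177 Ω·mm²/m = 1.77×10^-8 Ω·m
Section 1: A_strand = π(7.2500e-05)² = 1.651e-08 m²; R₁ = ρL/(N·A_s) = (1.77×10^-8)(23.7)/(26×1.651e-08) = 0.9771 Ω
Section 2: A = π(d/2)² = π(2.9650e-04 m)² = 2.762e-07 m²
R₂ = (1.77×10^-8)(10.8)/(2.762e-07) = 0.6921 Ω
R = R₁ + R₂ = 1.67 Ω

1.67 Ω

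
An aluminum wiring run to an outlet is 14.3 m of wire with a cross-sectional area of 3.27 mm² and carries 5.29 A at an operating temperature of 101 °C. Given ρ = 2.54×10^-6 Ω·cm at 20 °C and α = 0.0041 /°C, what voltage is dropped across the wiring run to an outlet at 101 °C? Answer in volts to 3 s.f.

0.783 V

ρ = 2.54×10^-6 Ω·cm = 2.54×10^-8 Ω·m
A = 3.27 mm² = 3.270e-06 m²
R₍20₎ = ρL/A = (2.54×10^-8)(14.3)/(3.270e-06) = 0.1111 Ω
R₍101₎ = R₍20₎(1 + αΔT) = 0.1111 × (1 + 0.0041×81) = 0.148 Ω
V = IR = 5.29 × 0.148 = 0.783 V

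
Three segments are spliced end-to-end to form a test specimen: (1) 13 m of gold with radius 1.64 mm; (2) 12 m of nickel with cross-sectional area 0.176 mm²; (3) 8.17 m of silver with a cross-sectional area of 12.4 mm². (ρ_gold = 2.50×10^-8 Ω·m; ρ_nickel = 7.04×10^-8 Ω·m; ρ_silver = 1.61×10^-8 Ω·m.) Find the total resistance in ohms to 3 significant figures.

Seg 1: A = πr² = π(1.6400e-03 m)² = 8.450e-06 m²
R_1 = (2.50×10^-8)(13)/(8.450e-06) = 0.03846 Ω
Seg 2: A = 0.176 mm² = 1.760e-07 m²
R_2 = (7.04×10^-8)(12)/(1.760e-07) = 4.8 Ω
Seg 3: A = 12.4 mm² = 1.240e-05 m²
R_3 = (1.61×10^-8)(8.17)/(1.240e-05) = 0.01061 Ω
R_total = R_1 + R_2 + R_3 = 4.85 Ω

4.85 Ω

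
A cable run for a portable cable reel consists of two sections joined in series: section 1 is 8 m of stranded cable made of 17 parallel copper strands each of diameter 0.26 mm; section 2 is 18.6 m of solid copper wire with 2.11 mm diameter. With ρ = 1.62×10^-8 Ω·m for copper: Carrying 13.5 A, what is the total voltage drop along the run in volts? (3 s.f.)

3.10 V

Section 1: A_strand = π(1.3000e-04)² = 5.309e-08 m²; R₁ = ρL/(N·A_s) = (1.62×10^-8)(8)/(17×5.309e-08) = 0.1436 Ω
Section 2: A = π(d/2)² = π(1.0550e-03 m)² = 3.497e-06 m²
R₂ = (1.62×10^-8)(18.6)/(3.497e-06) = 0.08617 Ω
R = R₁ + R₂ = 0.2298 Ω
V = IR = 13.5 × 0.2298 = 3.10 V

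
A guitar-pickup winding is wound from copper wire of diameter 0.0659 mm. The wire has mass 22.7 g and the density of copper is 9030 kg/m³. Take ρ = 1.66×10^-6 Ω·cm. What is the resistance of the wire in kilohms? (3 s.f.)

ρ = 1.66×10^-6 Ω·cm = 1.66×10^-8 Ω·m
A = π(d/2)² = π(3.2950e-05 m)² = 3.4108e-09 m²
L = m/(density·A) = 0.0227/(9030×3.4108e-09) = 737 m
R = ρL/A = (1.66×10^-8)(737)/(3.4108e-09) = 3.59 kΩ

3.59 kΩ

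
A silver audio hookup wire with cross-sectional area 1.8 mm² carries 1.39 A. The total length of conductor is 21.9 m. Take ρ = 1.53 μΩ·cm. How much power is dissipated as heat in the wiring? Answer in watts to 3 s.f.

0.360 W

ρ = 1.53 μΩ·cm = 1.53×10^-8 Ω·m
A = 1.8 mm² = 1.800e-06 m²
R = ρL/A = (1.53×10^-8)(21.9)/(1.800e-06) = 0.1862 Ω
P = I²R = (1.39)² × 0.1862 = 0.360 W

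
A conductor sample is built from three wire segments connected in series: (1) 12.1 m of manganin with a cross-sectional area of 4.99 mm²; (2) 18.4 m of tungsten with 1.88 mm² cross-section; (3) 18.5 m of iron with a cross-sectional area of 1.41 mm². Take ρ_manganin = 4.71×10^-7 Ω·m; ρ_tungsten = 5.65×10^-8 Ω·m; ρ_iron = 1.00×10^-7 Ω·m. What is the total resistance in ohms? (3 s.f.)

3.01 Ω

Seg 1: A = 4.99 mm² = 4.990e-06 m²
R_1 = (4.71×10^-7)(12.1)/(4.990e-06) = 1.142 Ω
Seg 2: A = 1.88 mm² = 1.880e-06 m²
R_2 = (5.65×10^-8)(18.4)/(1.880e-06) = 0.553 Ω
Seg 3: A = 1.41 mm² = 1.410e-06 m²
R_3 = (1.00×10^-7)(18.5)/(1.410e-06) = 1.312 Ω
R_total = R_1 + R_2 + R_3 = 3.01 Ω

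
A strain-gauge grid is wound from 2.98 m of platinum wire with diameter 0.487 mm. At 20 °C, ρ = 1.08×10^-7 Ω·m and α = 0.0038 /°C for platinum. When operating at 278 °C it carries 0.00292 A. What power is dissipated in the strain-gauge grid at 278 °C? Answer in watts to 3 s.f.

A = π(d/2)² = π(2.4350e-04 m)² = 1.863e-07 m²
R₍20₎ = ρL/A = (1.08×10^-7)(2.98)/(1.863e-07) = 1.728 Ω
R₍278₎ = R₍20₎(1 + αΔT) = 1.728 × (1 + 0.0038×258) = 3.422 Ω
P = I²R = (0.00292)² × 3.422 = 2.92×10^-5 W

2.92×10^-5 W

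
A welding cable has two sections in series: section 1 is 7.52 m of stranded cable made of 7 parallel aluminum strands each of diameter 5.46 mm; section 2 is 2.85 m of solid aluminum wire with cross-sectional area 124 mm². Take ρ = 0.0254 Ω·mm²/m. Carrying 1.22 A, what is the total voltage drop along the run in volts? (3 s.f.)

0.00213 V

ρ = 0.0254 Ω·mm²/m = 2.54×10^-8 Ω·m
Section 1: A_strand = π(2.7300e-03)² = 2.341e-05 m²; R₁ = ρL/(N·A_s) = (2.54×10^-8)(7.52)/(7×2.341e-05) = 0.001165 Ω
Section 2: A = 124 mm² = 1.240e-04 m²
R₂ = (2.54×10^-8)(2.85)/(1.240e-04) = 5.838×10^-4 Ω
R = R₁ + R₂ = 0.001749 Ω
V = IR = 1.22 × 0.001749 = 0.00213 V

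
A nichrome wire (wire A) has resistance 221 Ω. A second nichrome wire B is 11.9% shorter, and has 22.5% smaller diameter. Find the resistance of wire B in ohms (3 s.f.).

R ∝ L/d², so R_B/R_A = (1 − 11.9/100) × (1 − 22.5/100)⁻²
= 0.881 × 1.665 = 1.467
R_B = 1.467 × 221 = 324 Ω

324 Ω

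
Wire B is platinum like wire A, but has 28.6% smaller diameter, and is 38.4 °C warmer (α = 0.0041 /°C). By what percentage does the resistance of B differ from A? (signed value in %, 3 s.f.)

R ∝ ρL/d² with ρ ∝ (1+αΔT), so R_B/R_A = (1 − 28.6/100)⁻² × (1 + 0.0041×38.4)
= 1.962 × 1.157 = 2.27
(R_B − R_A)/R_A = 2.27 − 1 = 127%

127%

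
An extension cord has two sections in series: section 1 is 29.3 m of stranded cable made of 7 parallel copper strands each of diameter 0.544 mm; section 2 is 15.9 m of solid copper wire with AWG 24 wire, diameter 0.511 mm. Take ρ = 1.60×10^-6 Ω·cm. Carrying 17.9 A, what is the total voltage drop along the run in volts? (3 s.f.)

27.4 V

ρ = 1.60×10^-6 Ω·cm = 1.60×10^-8 Ω·m
Section 1: A_strand = π(2.7200e-04)² = 2.324e-07 m²; R₁ = ρL/(N·A_s) = (1.60×10^-8)(29.3)/(7×2.324e-07) = 0.2881 Ω
Section 2: A = π(0.511/2 mm)² = π(2.5550e-04 m)² = 2.051e-07 m²
R₂ = (1.60×10^-8)(15.9)/(2.051e-07) = 1.24 Ω
R = R₁ + R₂ = 1.529 Ω
V = IR = 17.9 × 1.529 = 27.4 V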